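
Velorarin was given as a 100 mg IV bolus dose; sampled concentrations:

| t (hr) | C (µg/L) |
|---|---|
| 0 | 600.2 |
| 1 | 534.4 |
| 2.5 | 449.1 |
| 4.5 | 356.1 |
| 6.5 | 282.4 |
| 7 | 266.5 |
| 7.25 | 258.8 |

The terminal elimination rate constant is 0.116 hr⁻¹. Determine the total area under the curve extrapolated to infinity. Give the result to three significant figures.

Trapezoidal AUC_0→7.25:
  [0→1]: (600.2+534.4)/2 × 1 = 567.3
  [1→2.5]: (534.4+449.1)/2 × 1.5 = 737.625
  [2.5→4.5]: (449.1+356.1)/2 × 2 = 805.2
  [4.5→6.5]: (356.1+282.4)/2 × 2 = 638.5
  [6.5→7]: (282.4+266.5)/2 × 0.5 = 137.225
  [7→7.25]: (266.5+258.8)/2 × 0.25 = 65.6625
  Sum = 2951.5125 µg/L·hr
Extrapolated tail: C_last / k_e = 258.8 / 0.116 = 2231.034
AUC_0→∞ = 2951.5125 + 2231.034 = 5182.5465 µg/L·hr

AUC = 5180 µg/L·hr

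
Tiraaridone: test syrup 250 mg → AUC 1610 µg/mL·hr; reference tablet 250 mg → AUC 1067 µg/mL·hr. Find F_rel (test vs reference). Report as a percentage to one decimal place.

F_rel = (AUC_test/D_test) / (AUC_ref/D_ref)
      = (1610/250) / (1067/250)
      = 6.44 / 4.268 = 1.5089 = 150.89%

F_rel = 150.9%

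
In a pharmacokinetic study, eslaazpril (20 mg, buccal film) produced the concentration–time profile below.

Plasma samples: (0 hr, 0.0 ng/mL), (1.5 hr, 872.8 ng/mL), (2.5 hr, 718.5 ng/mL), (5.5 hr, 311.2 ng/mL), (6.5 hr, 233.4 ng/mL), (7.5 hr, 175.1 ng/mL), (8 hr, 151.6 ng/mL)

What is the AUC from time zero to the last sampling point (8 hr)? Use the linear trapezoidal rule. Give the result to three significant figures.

Trapezoidal AUC_0→8:
  [0→1.5]: (0.0+872.8)/2 × 1.5 = 654.6
  [1.5→2.5]: (872.8+718.5)/2 × 1 = 795.65
  [2.5→5.5]: (718.5+311.2)/2 × 3 = 1544.55
  [5.5→6.5]: (311.2+233.4)/2 × 1 = 272.3
  [6.5→7.5]: (233.4+175.1)/2 × 1 = 204.25
  [7.5→8]: (175.1+151.6)/2 × 0.5 = 81.675
  Sum = 3553.025 ng/mL·hr

AUC = 3550 ng/mL·hr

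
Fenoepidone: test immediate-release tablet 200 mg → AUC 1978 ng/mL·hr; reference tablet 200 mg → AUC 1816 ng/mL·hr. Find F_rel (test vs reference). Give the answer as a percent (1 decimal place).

F_rel = 108.9%

F_rel = (AUC_test/D_test) / (AUC_ref/D_ref)
      = (1978/200) / (1816/200)
      = 9.89 / 9.08 = 1.0892 = 108.92%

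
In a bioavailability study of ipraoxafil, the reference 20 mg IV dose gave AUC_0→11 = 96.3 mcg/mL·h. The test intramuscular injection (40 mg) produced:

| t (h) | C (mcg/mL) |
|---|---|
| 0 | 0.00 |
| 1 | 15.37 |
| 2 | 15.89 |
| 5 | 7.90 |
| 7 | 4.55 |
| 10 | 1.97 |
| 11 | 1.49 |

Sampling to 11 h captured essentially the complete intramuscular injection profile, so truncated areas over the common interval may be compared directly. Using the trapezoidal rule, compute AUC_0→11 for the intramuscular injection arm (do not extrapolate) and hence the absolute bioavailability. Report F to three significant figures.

F = 0.431

Trapezoidal AUC_0→11 (intramuscular injection):
  [0→1]: (0.00+15.37)/2 × 1 = 7.685
  [1→2]: (15.37+15.89)/2 × 1 = 15.63
  [2→5]: (15.89+7.90)/2 × 3 = 35.685
  [5→7]: (7.90+4.55)/2 × 2 = 12.45
  [7→10]: (4.55+1.97)/2 × 3 = 9.78
  [10→11]: (1.97+1.49)/2 × 1 = 1.73
  Sum = 82.96 mcg/mL·h
F = (AUC_ev/D_ev)/(AUC_iv/D_iv) = (82.96/40)/(96.3/20) = 2.074/4.815 = 0.4307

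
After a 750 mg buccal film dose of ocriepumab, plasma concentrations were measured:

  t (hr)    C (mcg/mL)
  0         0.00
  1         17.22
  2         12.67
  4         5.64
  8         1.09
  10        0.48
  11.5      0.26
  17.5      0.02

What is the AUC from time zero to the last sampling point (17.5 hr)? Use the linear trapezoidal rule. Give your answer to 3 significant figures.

AUC = 58.3 mcg/mL·hr

Trapezoidal AUC_0→17.5:
  [0→1]: (0.00+17.22)/2 × 1 = 8.61
  [1→2]: (17.22+12.67)/2 × 1 = 14.945
  [2→4]: (12.67+5.64)/2 × 2 = 18.31
  [4→8]: (5.64+1.09)/2 × 4 = 13.46
  [8→10]: (1.09+0.48)/2 × 2 = 1.57
  [10→11.5]: (0.48+0.26)/2 × 1.5 = 0.555
  [11.5→17.5]: (0.26+0.02)/2 × 6 = 0.84
  Sum = 58.29 mcg/mL·hr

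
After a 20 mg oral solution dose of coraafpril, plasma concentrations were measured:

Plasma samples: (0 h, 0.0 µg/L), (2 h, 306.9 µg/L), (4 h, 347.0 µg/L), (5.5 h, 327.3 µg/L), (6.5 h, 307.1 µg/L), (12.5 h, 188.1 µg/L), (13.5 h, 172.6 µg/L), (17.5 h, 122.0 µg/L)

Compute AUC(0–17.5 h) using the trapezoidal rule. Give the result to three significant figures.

AUC = 4040 µg/L·h

Trapezoidal AUC_0→17.5:
  [0→2]: (0.0+306.9)/2 × 2 = 306.9
  [2→4]: (306.9+347.0)/2 × 2 = 653.9
  [4→5.5]: (347.0+327.3)/2 × 1.5 = 505.725
  [5.5→6.5]: (327.3+307.1)/2 × 1 = 317.2
  [6.5→12.5]: (307.1+188.1)/2 × 6 = 1485.6
  [12.5→13.5]: (188.1+172.6)/2 × 1 = 180.35
  [13.5→17.5]: (172.6+122.0)/2 × 4 = 589.2
  Sum = 4038.875 µg/L·h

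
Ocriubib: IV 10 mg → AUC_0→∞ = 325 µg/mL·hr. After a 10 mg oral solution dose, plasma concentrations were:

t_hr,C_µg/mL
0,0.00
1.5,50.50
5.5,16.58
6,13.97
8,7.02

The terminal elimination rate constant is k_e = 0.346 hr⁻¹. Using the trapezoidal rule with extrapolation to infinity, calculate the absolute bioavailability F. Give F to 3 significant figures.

Trapezoidal AUC_0→8 (oral solution):
  [0→1.5]: (0.00+50.50)/2 × 1.5 = 37.875
  [1.5→5.5]: (50.50+16.58)/2 × 4 = 134.16
  [5.5→6]: (16.58+13.97)/2 × 0.5 = 7.6375
  [6→8]: (13.97+7.02)/2 × 2 = 20.99
  Sum = 200.6625 µg/mL·hr
Tail: C_last/k_e = 7.02/0.346 = 20.289
AUC_0→∞ (oral solution) = 200.6625 + 20.289 = 220.9515 µg/mL·hr
F = (AUC_ev/D_ev)/(AUC_iv/D_iv) = (220.9515/10)/(325/10) = 22.09515/32.5 = 0.6799

F = 0.680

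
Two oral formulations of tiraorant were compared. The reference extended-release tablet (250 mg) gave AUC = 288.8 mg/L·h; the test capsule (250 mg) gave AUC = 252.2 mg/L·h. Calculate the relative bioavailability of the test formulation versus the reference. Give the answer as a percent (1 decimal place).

F_rel = 87.3%

F_rel = (AUC_test/D_test) / (AUC_ref/D_ref)
      = (252.2/250) / (288.8/250)
      = 1.0088 / 1.1552 = 0.8733 = 87.33%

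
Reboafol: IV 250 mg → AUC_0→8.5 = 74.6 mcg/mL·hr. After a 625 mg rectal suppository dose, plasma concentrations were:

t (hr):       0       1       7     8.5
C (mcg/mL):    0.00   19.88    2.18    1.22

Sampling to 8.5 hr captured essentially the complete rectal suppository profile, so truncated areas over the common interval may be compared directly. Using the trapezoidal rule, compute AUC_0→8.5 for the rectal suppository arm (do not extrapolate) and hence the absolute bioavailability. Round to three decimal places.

Trapezoidal AUC_0→8.5 (rectal suppository):
  [0→1]: (0.00+19.88)/2 × 1 = 9.94
  [1→7]: (19.88+2.18)/2 × 6 = 66.18
  [7→8.5]: (2.18+1.22)/2 × 1.5 = 2.55
  Sum = 78.67 mcg/mL·hr
F = (AUC_ev/D_ev)/(AUC_iv/D_iv) = (78.67/625)/(74.6/250) = 0.125872/0.2984 = 0.4218

F = 0.422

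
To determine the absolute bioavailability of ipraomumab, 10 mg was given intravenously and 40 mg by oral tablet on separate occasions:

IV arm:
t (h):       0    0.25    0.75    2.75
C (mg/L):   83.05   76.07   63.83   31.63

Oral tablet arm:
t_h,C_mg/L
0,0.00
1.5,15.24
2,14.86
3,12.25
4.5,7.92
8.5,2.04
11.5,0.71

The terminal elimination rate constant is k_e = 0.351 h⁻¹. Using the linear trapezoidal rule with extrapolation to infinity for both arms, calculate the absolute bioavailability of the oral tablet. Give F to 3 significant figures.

Trapezoidal AUC_0→2.75 (IV):
  [0→0.25]: (83.05+76.07)/2 × 0.25 = 19.89
  [0.25→0.75]: (76.07+63.83)/2 × 0.5 = 34.975
  [0.75→2.75]: (63.83+31.63)/2 × 2 = 95.46
  Sum = 150.325 mg/L·h
IV tail: 31.63/0.351 = 90.114; AUC_iv,0→∞ = 150.325 + 90.114 = 240.439 mg/L·h
Trapezoidal AUC_0→11.5 (oral tablet):
  [0→1.5]: (0.00+15.24)/2 × 1.5 = 11.43
  [1.5→2]: (15.24+14.86)/2 × 0.5 = 7.525
  [2→3]: (14.86+12.25)/2 × 1 = 13.555
  [3→4.5]: (12.25+7.92)/2 × 1.5 = 15.1275
  [4.5→8.5]: (7.92+2.04)/2 × 4 = 19.92
  [8.5→11.5]: (2.04+0.71)/2 × 3 = 4.125
  Sum = 71.6825 mg/L·h
oral tablet tail: 0.71/0.351 = 2.023; AUC_ev,0→∞ = 71.6825 + 2.023 = 73.7055 mg/L·h
F = (AUC_ev/D_ev)/(AUC_iv/D_iv) = (73.7055/40)/(240.439/10) = 1.8426375/24.0439 = 0.0766

F = 0.0766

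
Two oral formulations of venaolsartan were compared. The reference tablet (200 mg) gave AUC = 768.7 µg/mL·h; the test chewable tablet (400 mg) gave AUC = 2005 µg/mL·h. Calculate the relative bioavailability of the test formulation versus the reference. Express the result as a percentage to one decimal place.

F_rel = (AUC_test/D_test) / (AUC_ref/D_ref)
      = (2005/400) / (768.7/200)
      = 5.0125 / 3.8435 = 1.3041 = 130.41%

F_rel = 130.4%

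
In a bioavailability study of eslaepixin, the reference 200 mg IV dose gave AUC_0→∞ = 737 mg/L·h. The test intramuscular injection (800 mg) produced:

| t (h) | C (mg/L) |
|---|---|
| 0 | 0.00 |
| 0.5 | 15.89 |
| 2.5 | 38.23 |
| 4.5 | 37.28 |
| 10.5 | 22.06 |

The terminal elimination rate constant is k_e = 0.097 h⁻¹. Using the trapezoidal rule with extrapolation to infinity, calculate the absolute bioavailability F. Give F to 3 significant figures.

F = 0.183

Trapezoidal AUC_0→10.5 (intramuscular injection):
  [0→0.5]: (0.00+15.89)/2 × 0.5 = 3.9725
  [0.5→2.5]: (15.89+38.23)/2 × 2 = 54.12
  [2.5→4.5]: (38.23+37.28)/2 × 2 = 75.51
  [4.5→10.5]: (37.28+22.06)/2 × 6 = 178.02
  Sum = 311.6225 mg/L·h
Tail: C_last/k_e = 22.06/0.097 = 227.423
AUC_0→∞ (intramuscular injection) = 311.6225 + 227.423 = 539.0455 mg/L·h
F = (AUC_ev/D_ev)/(AUC_iv/D_iv) = (539.0455/800)/(737/200) = 0.673807/3.685 = 0.1829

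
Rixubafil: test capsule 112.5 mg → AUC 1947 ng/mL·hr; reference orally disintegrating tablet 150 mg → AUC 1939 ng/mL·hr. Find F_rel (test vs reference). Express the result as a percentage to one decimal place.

F_rel = (AUC_test/D_test) / (AUC_ref/D_ref)
      = (1947/112.5) / (1939/150)
      = 17.3067 / 12.9267 = 1.3388 = 133.88%

F_rel = 133.9%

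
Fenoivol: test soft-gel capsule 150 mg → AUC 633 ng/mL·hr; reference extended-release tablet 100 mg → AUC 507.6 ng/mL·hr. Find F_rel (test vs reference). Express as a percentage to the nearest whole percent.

F_rel = 83%

F_rel = (AUC_test/D_test) / (AUC_ref/D_ref)
      = (633/150) / (507.6/100)
      = 4.22 / 5.076 = 0.8314 = 83.14%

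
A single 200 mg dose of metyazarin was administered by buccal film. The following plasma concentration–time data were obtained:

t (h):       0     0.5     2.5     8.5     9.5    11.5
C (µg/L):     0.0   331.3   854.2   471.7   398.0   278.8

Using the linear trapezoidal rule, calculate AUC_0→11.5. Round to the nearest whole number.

AUC = 6358 µg/L·h

Trapezoidal AUC_0→11.5:
  [0→0.5]: (0.0+331.3)/2 × 0.5 = 82.825
  [0.5→2.5]: (331.3+854.2)/2 × 2 = 1185.5
  [2.5→8.5]: (854.2+471.7)/2 × 6 = 3977.7
  [8.5→9.5]: (471.7+398.0)/2 × 1 = 434.85
  [9.5→11.5]: (398.0+278.8)/2 × 2 = 676.8
  Sum = 6357.675 µg/L·h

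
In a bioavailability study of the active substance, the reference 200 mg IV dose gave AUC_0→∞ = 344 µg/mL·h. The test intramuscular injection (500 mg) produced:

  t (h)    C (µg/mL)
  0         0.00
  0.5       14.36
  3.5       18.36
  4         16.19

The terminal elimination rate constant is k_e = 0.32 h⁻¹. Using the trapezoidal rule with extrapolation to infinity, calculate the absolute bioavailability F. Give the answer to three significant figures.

Trapezoidal AUC_0→4 (intramuscular injection):
  [0→0.5]: (0.00+14.36)/2 × 0.5 = 3.59
  [0.5→3.5]: (14.36+18.36)/2 × 3 = 49.08
  [3.5→4]: (18.36+16.19)/2 × 0.5 = 8.6375
  Sum = 61.3075 µg/mL·h
Tail: C_last/k_e = 16.19/0.32 = 50.594
AUC_0→∞ (intramuscular injection) = 61.3075 + 50.594 = 111.9015 µg/mL·h
F = (AUC_ev/D_ev)/(AUC_iv/D_iv) = (111.9015/500)/(344/200) = 0.223803/1.72 = 0.1301

F = 0.130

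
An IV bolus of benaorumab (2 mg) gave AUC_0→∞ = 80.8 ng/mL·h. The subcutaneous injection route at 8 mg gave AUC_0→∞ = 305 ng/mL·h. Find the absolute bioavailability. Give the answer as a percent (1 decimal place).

F = 94.4%

F = (AUC_ev / D_ev) / (AUC_iv / D_iv)
  = (305/8) / (80.8/2)
  = 38.125 / 40.4 = 0.9437
  = 94.37%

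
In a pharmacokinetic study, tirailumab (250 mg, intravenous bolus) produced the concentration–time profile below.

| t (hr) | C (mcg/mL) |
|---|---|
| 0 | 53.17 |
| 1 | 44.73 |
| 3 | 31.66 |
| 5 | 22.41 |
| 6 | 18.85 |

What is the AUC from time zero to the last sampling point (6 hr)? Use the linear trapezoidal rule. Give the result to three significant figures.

Trapezoidal AUC_0→6:
  [0→1]: (53.17+44.73)/2 × 1 = 48.95
  [1→3]: (44.73+31.66)/2 × 2 = 76.39
  [3→5]: (31.66+22.41)/2 × 2 = 54.07
  [5→6]: (22.41+18.85)/2 × 1 = 20.63
  Sum = 200.04 mcg/mL·hr

AUC = 200 mcg/mL·hr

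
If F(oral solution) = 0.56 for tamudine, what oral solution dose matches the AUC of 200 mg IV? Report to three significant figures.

For equal systemic exposure: F × D_ev = D_iv
D_ev = D_iv / F = 200 / 0.56 = 357.143 mg

D_oral = 357 mg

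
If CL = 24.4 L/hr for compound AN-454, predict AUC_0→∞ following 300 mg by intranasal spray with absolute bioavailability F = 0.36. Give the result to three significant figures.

AUC = 4.43 mg/L·hr

AUC_0→∞ = F × Dose / CL
        = 0.36 × 300 / 24.4 = 4.42623 mg/L·hr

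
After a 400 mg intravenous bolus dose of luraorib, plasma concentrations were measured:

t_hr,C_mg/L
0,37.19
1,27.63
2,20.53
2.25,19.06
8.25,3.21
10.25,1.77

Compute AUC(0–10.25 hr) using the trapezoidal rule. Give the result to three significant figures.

Trapezoidal AUC_0→10.25:
  [0→1]: (37.19+27.63)/2 × 1 = 32.41
  [1→2]: (27.63+20.53)/2 × 1 = 24.08
  [2→2.25]: (20.53+19.06)/2 × 0.25 = 4.94875
  [2.25→8.25]: (19.06+3.21)/2 × 6 = 66.81
  [8.25→10.25]: (3.21+1.77)/2 × 2 = 4.98
  Sum = 133.22875 mg/L·hr

AUC = 133 mg/L·hr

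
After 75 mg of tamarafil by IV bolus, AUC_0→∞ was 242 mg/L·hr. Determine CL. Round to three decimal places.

CL = 0.310 L/hr

CL = Dose_iv / AUC_0→∞
   = 75 / 242 = 0.309917 L/hr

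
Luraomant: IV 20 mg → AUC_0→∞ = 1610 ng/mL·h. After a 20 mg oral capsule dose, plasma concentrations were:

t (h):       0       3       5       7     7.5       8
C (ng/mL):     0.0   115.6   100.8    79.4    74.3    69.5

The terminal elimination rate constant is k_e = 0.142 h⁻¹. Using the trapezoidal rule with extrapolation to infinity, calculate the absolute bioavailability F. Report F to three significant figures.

Trapezoidal AUC_0→8 (oral capsule):
  [0→3]: (0.0+115.6)/2 × 3 = 173.4
  [3→5]: (115.6+100.8)/2 × 2 = 216.4
  [5→7]: (100.8+79.4)/2 × 2 = 180.2
  [7→7.5]: (79.4+74.3)/2 × 0.5 = 38.425
  [7.5→8]: (74.3+69.5)/2 × 0.5 = 35.95
  Sum = 644.375 ng/mL·h
Tail: C_last/k_e = 69.5/0.142 = 489.437
AUC_0→∞ (oral capsule) = 644.375 + 489.437 = 1133.812 ng/mL·h
F = (AUC_ev/D_ev)/(AUC_iv/D_iv) = (1133.812/20)/(1610/20) = 56.6906/80.5 = 0.7042

F = 0.704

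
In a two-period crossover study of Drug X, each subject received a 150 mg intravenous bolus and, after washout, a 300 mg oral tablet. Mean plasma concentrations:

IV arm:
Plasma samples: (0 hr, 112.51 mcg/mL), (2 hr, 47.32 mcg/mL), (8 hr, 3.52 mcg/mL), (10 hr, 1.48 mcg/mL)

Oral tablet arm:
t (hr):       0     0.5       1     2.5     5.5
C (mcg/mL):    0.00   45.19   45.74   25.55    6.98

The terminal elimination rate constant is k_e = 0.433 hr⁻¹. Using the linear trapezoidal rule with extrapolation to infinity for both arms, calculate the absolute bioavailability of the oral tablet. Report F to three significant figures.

F = 0.238

Trapezoidal AUC_0→10 (IV):
  [0→2]: (112.51+47.32)/2 × 2 = 159.83
  [2→8]: (47.32+3.52)/2 × 6 = 152.52
  [8→10]: (3.52+1.48)/2 × 2 = 5.0
  Sum = 317.35 mcg/mL·hr
IV tail: 1.48/0.433 = 3.418; AUC_iv,0→∞ = 317.35 + 3.418 = 320.768 mcg/mL·hr
Trapezoidal AUC_0→5.5 (oral tablet):
  [0→0.5]: (0.00+45.19)/2 × 0.5 = 11.2975
  [0.5→1]: (45.19+45.74)/2 × 0.5 = 22.7325
  [1→2.5]: (45.74+25.55)/2 × 1.5 = 53.4675
  [2.5→5.5]: (25.55+6.98)/2 × 3 = 48.795
  Sum = 136.2925 mcg/mL·hr
oral tablet tail: 6.98/0.433 = 16.120; AUC_ev,0→∞ = 136.2925 + 16.120 = 152.4125 mcg/mL·hr
F = (AUC_ev/D_ev)/(AUC_iv/D_iv) = (152.4125/300)/(320.768/150) = 0.508042/2.13845 = 0.2376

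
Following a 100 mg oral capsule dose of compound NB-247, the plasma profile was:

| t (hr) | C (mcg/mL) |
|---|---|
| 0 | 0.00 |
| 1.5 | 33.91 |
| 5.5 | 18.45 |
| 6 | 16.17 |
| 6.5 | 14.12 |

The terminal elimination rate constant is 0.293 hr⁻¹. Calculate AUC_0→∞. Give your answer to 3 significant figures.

Trapezoidal AUC_0→6.5:
  [0→1.5]: (0.00+33.91)/2 × 1.5 = 25.4325
  [1.5→5.5]: (33.91+18.45)/2 × 4 = 104.72
  [5.5→6]: (18.45+16.17)/2 × 0.5 = 8.655
  [6→6.5]: (16.17+14.12)/2 × 0.5 = 7.5725
  Sum = 146.38 mcg/mL·hr
Extrapolated tail: C_last / k_e = 14.12 / 0.293 = 48.191
AUC_0→∞ = 146.38 + 48.191 = 194.571 mcg/mL·hr

AUC = 195 mcg/mL·hr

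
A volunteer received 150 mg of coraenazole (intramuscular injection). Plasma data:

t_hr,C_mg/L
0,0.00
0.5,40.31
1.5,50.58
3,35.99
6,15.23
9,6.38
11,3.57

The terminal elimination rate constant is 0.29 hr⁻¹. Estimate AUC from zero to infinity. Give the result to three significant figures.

Trapezoidal AUC_0→11:
  [0→0.5]: (0.00+40.31)/2 × 0.5 = 10.0775
  [0.5→1.5]: (40.31+50.58)/2 × 1 = 45.445
  [1.5→3]: (50.58+35.99)/2 × 1.5 = 64.9275
  [3→6]: (35.99+15.23)/2 × 3 = 76.83
  [6→9]: (15.23+6.38)/2 × 3 = 32.415
  [9→11]: (6.38+3.57)/2 × 2 = 9.95
  Sum = 239.645 mg/L·hr
Extrapolated tail: C_last / k_e = 3.57 / 0.29 = 12.310
AUC_0→∞ = 239.645 + 12.310 = 251.955 mg/L·hr

AUC = 252 mg/L·hr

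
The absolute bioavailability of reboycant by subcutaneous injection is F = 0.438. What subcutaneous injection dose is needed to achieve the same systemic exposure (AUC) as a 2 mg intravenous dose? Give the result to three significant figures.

D_subcutaneous = 4.57 mg

For equal systemic exposure: F × D_ev = D_iv
D_ev = D_iv / F = 2 / 0.438 = 4.56621 mg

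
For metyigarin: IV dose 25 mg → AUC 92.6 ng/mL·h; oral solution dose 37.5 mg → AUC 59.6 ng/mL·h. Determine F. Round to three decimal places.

F = (AUC_ev / D_ev) / (AUC_iv / D_iv)
  = (59.6/37.5) / (92.6/25)
  = 1.58933 / 3.704 = 0.4291

F = 0.429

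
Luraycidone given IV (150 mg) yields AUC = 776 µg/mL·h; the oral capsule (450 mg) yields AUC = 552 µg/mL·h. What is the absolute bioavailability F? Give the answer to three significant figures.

F = (AUC_ev / D_ev) / (AUC_iv / D_iv)
  = (552/450) / (776/150)
  = 1.22667 / 5.17333 = 0.2371

F = 0.237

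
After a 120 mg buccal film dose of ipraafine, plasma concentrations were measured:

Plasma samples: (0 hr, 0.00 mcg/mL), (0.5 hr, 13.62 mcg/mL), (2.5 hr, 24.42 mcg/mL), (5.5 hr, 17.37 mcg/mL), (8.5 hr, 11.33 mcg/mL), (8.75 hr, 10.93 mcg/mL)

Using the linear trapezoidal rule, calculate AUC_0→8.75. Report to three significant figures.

AUC = 150 mcg/mL·hr

Trapezoidal AUC_0→8.75:
  [0→0.5]: (0.00+13.62)/2 × 0.5 = 3.405
  [0.5→2.5]: (13.62+24.42)/2 × 2 = 38.04
  [2.5→5.5]: (24.42+17.37)/2 × 3 = 62.685
  [5.5→8.5]: (17.37+11.33)/2 × 3 = 43.05
  [8.5→8.75]: (11.33+10.93)/2 × 0.25 = 2.7825
  Sum = 149.9625 mcg/mL·hr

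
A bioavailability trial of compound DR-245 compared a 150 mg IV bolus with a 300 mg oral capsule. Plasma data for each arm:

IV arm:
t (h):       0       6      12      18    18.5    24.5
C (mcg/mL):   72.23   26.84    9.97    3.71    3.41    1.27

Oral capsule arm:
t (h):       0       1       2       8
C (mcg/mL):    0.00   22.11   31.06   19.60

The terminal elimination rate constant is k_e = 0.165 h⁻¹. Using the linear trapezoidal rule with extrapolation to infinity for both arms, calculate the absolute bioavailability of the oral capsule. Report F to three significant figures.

F = 0.327

Trapezoidal AUC_0→24.5 (IV):
  [0→6]: (72.23+26.84)/2 × 6 = 297.21
  [6→12]: (26.84+9.97)/2 × 6 = 110.43
  [12→18]: (9.97+3.71)/2 × 6 = 41.04
  [18→18.5]: (3.71+3.41)/2 × 0.5 = 1.78
  [18.5→24.5]: (3.41+1.27)/2 × 6 = 14.04
  Sum = 464.5 mcg/mL·h
IV tail: 1.27/0.165 = 7.697; AUC_iv,0→∞ = 464.5 + 7.697 = 472.197 mcg/mL·h
Trapezoidal AUC_0→8 (oral capsule):
  [0→1]: (0.00+22.11)/2 × 1 = 11.055
  [1→2]: (22.11+31.06)/2 × 1 = 26.585
  [2→8]: (31.06+19.60)/2 × 6 = 151.98
  Sum = 189.62 mcg/mL·h
oral capsule tail: 19.60/0.165 = 118.788; AUC_ev,0→∞ = 189.62 + 118.788 = 308.408 mcg/mL·h
F = (AUC_ev/D_ev)/(AUC_iv/D_iv) = (308.408/300)/(472.197/150) = 1.02803/3.14798 = 0.3266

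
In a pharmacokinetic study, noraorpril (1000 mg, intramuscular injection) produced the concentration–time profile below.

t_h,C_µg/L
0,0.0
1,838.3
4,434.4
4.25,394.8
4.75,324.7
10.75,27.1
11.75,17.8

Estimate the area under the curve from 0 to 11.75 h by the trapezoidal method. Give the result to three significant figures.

Trapezoidal AUC_0→11.75:
  [0→1]: (0.0+838.3)/2 × 1 = 419.15
  [1→4]: (838.3+434.4)/2 × 3 = 1909.05
  [4→4.25]: (434.4+394.8)/2 × 0.25 = 103.65
  [4.25→4.75]: (394.8+324.7)/2 × 0.5 = 179.875
  [4.75→10.75]: (324.7+27.1)/2 × 6 = 1055.4
  [10.75→11.75]: (27.1+17.8)/2 × 1 = 22.45
  Sum = 3689.575 µg/L·h

AUC = 3690 µg/L·h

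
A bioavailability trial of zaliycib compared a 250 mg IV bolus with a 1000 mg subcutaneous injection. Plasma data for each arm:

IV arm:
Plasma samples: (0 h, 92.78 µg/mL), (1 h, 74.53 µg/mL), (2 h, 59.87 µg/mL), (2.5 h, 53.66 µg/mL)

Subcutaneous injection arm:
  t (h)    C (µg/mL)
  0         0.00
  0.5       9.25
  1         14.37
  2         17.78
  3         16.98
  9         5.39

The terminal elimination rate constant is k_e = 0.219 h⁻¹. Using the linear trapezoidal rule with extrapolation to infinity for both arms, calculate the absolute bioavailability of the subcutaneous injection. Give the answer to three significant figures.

F = 0.0786

Trapezoidal AUC_0→2.5 (IV):
  [0→1]: (92.78+74.53)/2 × 1 = 83.655
  [1→2]: (74.53+59.87)/2 × 1 = 67.2
  [2→2.5]: (59.87+53.66)/2 × 0.5 = 28.3825
  Sum = 179.2375 µg/mL·h
IV tail: 53.66/0.219 = 245.023; AUC_iv,0→∞ = 179.2375 + 245.023 = 424.2605 µg/mL·h
Trapezoidal AUC_0→9 (subcutaneous injection):
  [0→0.5]: (0.00+9.25)/2 × 0.5 = 2.3125
  [0.5→1]: (9.25+14.37)/2 × 0.5 = 5.905
  [1→2]: (14.37+17.78)/2 × 1 = 16.075
  [2→3]: (17.78+16.98)/2 × 1 = 17.38
  [3→9]: (16.98+5.39)/2 × 6 = 67.11
  Sum = 108.7825 µg/mL·h
subcutaneous injection tail: 5.39/0.219 = 24.612; AUC_ev,0→∞ = 108.7825 + 24.612 = 133.3945 µg/mL·h
F = (AUC_ev/D_ev)/(AUC_iv/D_iv) = (133.3945/1000)/(424.2605/250) = 0.1333945/1.697042 = 0.0786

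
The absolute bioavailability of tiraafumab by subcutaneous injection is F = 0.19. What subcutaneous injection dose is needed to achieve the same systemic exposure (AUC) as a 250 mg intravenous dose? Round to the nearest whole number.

D_subcutaneous = 1316 mg

For equal systemic exposure: F × D_ev = D_iv
D_ev = D_iv / F = 250 / 0.19 = 1315.79 mg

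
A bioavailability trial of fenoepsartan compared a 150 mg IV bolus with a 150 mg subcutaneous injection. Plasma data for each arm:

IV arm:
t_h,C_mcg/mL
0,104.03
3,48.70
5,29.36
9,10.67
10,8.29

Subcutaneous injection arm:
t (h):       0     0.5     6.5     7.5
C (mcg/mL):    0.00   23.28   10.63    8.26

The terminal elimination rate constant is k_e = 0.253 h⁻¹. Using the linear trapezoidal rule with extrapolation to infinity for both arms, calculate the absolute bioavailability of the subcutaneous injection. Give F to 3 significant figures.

Trapezoidal AUC_0→10 (IV):
  [0→3]: (104.03+48.70)/2 × 3 = 229.095
  [3→5]: (48.70+29.36)/2 × 2 = 78.06
  [5→9]: (29.36+10.67)/2 × 4 = 80.06
  [9→10]: (10.67+8.29)/2 × 1 = 9.48
  Sum = 396.695 mcg/mL·h
IV tail: 8.29/0.253 = 32.767; AUC_iv,0→∞ = 396.695 + 32.767 = 429.462 mcg/mL·h
Trapezoidal AUC_0→7.5 (subcutaneous injection):
  [0→0.5]: (0.00+23.28)/2 × 0.5 = 5.82
  [0.5→6.5]: (23.28+10.63)/2 × 6 = 101.73
  [6.5→7.5]: (10.63+8.26)/2 × 1 = 9.445
  Sum = 116.995 mcg/mL·h
subcutaneous injection tail: 8.26/0.253 = 32.648; AUC_ev,0→∞ = 116.995 + 32.648 = 149.643 mcg/mL·h
F = (AUC_ev/D_ev)/(AUC_iv/D_iv) = (149.643/150)/(429.462/150) = 0.99762/2.86308 = 0.3484

F = 0.348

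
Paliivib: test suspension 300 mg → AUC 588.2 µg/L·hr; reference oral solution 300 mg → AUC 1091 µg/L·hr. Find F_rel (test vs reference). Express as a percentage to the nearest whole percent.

F_rel = 54%

F_rel = (AUC_test/D_test) / (AUC_ref/D_ref)
      = (588.2/300) / (1091/300)
      = 1.96067 / 3.63667 = 0.5391 = 53.91%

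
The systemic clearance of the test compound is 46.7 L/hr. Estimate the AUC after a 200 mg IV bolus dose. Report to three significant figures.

AUC_0→∞ = Dose_iv / CL
        = 200 / 46.7 = 4.28266 mg/L·hr

AUC = 4.28 mg/L·hr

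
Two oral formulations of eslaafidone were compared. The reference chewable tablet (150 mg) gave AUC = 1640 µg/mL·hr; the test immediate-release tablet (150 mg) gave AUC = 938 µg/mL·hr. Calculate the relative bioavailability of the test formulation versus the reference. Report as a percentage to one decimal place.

F_rel = 57.2%

F_rel = (AUC_test/D_test) / (AUC_ref/D_ref)
      = (938/150) / (1640/150)
      = 6.25333 / 10.9333 = 0.5720 = 57.20%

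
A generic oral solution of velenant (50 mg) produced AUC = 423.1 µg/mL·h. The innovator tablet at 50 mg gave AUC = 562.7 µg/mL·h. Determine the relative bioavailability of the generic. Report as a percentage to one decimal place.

F_rel = (AUC_test/D_test) / (AUC_ref/D_ref)
      = (423.1/50) / (562.7/50)
      = 8.462 / 11.254 = 0.7519 = 75.19%

F_rel = 75.2%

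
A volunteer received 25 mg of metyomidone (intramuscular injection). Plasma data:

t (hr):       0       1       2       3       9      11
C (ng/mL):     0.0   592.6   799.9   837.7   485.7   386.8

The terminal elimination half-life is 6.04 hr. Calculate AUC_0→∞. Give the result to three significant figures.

Trapezoidal AUC_0→11:
  [0→1]: (0.0+592.6)/2 × 1 = 296.3
  [1→2]: (592.6+799.9)/2 × 1 = 696.25
  [2→3]: (799.9+837.7)/2 × 1 = 818.8
  [3→9]: (837.7+485.7)/2 × 6 = 3970.2
  [9→11]: (485.7+386.8)/2 × 2 = 872.5
  Sum = 6654.05 ng/mL·hr
k_e = ln2 / t½ = 0.693147 / 6.04 = 0.1148 hr^-1
Extrapolated tail: C_last / k_e = 386.8 / 0.1148 = 3369.338
AUC_0→∞ = 6654.05 + 3369.338 = 10023.388 ng/mL·hr

AUC = 10000 ng/mL·hr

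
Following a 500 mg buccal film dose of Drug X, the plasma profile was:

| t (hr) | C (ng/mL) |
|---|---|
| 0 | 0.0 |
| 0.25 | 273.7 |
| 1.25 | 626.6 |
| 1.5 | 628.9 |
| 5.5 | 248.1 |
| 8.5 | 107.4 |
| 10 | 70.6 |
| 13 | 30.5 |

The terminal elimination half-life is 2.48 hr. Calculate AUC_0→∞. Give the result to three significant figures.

AUC = 3320 ng/mL·hr

Trapezoidal AUC_0→13:
  [0→0.25]: (0.0+273.7)/2 × 0.25 = 34.2125
  [0.25→1.25]: (273.7+626.6)/2 × 1 = 450.15
  [1.25→1.5]: (626.6+628.9)/2 × 0.25 = 156.9375
  [1.5→5.5]: (628.9+248.1)/2 × 4 = 1754.0
  [5.5→8.5]: (248.1+107.4)/2 × 3 = 533.25
  [8.5→10]: (107.4+70.6)/2 × 1.5 = 133.5
  [10→13]: (70.6+30.5)/2 × 3 = 151.65
  Sum = 3213.7 ng/mL·hr
k_e = ln2 / t½ = 0.693147 / 2.48 = 0.2795 hr^-1
Extrapolated tail: C_last / k_e = 30.5 / 0.2795 = 109.123
AUC_0→∞ = 3213.7 + 109.123 = 3322.823 ng/mL·hr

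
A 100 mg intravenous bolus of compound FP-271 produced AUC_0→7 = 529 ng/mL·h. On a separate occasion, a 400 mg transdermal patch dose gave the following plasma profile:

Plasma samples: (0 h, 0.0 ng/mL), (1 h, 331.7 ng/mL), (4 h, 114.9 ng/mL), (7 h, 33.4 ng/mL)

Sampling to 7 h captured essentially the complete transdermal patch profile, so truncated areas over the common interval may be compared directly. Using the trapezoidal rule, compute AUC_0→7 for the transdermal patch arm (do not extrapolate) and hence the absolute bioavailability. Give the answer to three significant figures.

Trapezoidal AUC_0→7 (transdermal patch):
  [0→1]: (0.0+331.7)/2 × 1 = 165.85
  [1→4]: (331.7+114.9)/2 × 3 = 669.9
  [4→7]: (114.9+33.4)/2 × 3 = 222.45
  Sum = 1058.2 ng/mL·h
F = (AUC_ev/D_ev)/(AUC_iv/D_iv) = (1058.2/400)/(529/100) = 2.6455/5.29 = 0.5001

F = 0.500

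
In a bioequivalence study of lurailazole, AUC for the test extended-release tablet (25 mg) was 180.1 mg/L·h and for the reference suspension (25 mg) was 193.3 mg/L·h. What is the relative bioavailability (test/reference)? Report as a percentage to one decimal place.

F_rel = 93.2%

F_rel = (AUC_test/D_test) / (AUC_ref/D_ref)
      = (180.1/25) / (193.3/25)
      = 7.204 / 7.732 = 0.9317 = 93.17%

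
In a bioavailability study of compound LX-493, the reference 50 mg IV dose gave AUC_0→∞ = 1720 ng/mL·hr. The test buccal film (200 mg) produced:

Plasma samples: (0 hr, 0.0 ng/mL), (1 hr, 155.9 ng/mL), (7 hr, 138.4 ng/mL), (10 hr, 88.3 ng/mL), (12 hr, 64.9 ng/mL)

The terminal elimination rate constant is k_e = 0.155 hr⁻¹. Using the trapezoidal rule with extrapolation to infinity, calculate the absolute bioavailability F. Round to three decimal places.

F = 0.272

Trapezoidal AUC_0→12 (buccal film):
  [0→1]: (0.0+155.9)/2 × 1 = 77.95
  [1→7]: (155.9+138.4)/2 × 6 = 882.9
  [7→10]: (138.4+88.3)/2 × 3 = 340.05
  [10→12]: (88.3+64.9)/2 × 2 = 153.2
  Sum = 1454.1 ng/mL·hr
Tail: C_last/k_e = 64.9/0.155 = 418.710
AUC_0→∞ (buccal film) = 1454.1 + 418.710 = 1872.81 ng/mL·hr
F = (AUC_ev/D_ev)/(AUC_iv/D_iv) = (1872.81/200)/(1720/50) = 9.36405/34.4 = 0.2722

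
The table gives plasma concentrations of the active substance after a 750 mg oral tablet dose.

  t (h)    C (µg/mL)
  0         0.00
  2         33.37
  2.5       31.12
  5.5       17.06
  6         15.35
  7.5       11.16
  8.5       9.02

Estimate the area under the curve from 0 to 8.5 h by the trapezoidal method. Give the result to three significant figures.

Trapezoidal AUC_0→8.5:
  [0→2]: (0.00+33.37)/2 × 2 = 33.37
  [2→2.5]: (33.37+31.12)/2 × 0.5 = 16.1225
  [2.5→5.5]: (31.12+17.06)/2 × 3 = 72.27
  [5.5→6]: (17.06+15.35)/2 × 0.5 = 8.1025
  [6→7.5]: (15.35+11.16)/2 × 1.5 = 19.8825
  [7.5→8.5]: (11.16+9.02)/2 × 1 = 10.09
  Sum = 159.8375 µg/mL·h

AUC = 160 µg/mL·h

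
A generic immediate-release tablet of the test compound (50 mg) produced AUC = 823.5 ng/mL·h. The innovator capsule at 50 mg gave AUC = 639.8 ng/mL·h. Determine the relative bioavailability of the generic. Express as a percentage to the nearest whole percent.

F_rel = (AUC_test/D_test) / (AUC_ref/D_ref)
      = (823.5/50) / (639.8/50)
      = 16.47 / 12.796 = 1.2871 = 128.71%

F_rel = 129%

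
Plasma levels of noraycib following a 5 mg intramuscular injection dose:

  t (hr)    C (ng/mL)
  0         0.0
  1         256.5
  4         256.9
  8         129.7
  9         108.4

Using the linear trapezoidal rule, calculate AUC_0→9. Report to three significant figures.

Trapezoidal AUC_0→9:
  [0→1]: (0.0+256.5)/2 × 1 = 128.25
  [1→4]: (256.5+256.9)/2 × 3 = 770.1
  [4→8]: (256.9+129.7)/2 × 4 = 773.2
  [8→9]: (129.7+108.4)/2 × 1 = 119.05
  Sum = 1790.6 ng/mL·hr

AUC = 1790 ng/mL·hr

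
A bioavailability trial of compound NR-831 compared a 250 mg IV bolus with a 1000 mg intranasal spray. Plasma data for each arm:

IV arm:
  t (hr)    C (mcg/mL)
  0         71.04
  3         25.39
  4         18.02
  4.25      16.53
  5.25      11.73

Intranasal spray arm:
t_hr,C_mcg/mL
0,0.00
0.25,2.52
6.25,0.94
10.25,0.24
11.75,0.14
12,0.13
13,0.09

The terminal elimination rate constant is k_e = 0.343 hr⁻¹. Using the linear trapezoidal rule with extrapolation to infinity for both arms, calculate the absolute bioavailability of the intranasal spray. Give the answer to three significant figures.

F = 0.0157

Trapezoidal AUC_0→5.25 (IV):
  [0→3]: (71.04+25.39)/2 × 3 = 144.645
  [3→4]: (25.39+18.02)/2 × 1 = 21.705
  [4→4.25]: (18.02+16.53)/2 × 0.25 = 4.31875
  [4.25→5.25]: (16.53+11.73)/2 × 1 = 14.13
  Sum = 184.79875 mcg/mL·hr
IV tail: 11.73/0.343 = 34.198; AUC_iv,0→∞ = 184.79875 + 34.198 = 218.99675 mcg/mL·hr
Trapezoidal AUC_0→13 (intranasal spray):
  [0→0.25]: (0.00+2.52)/2 × 0.25 = 0.315
  [0.25→6.25]: (2.52+0.94)/2 × 6 = 10.38
  [6.25→10.25]: (0.94+0.24)/2 × 4 = 2.36
  [10.25→11.75]: (0.24+0.14)/2 × 1.5 = 0.285
  [11.75→12]: (0.14+0.13)/2 × 0.25 = 0.03375
  [12→13]: (0.13+0.09)/2 × 1 = 0.11
  Sum = 13.48375 mcg/mL·hr
intranasal spray tail: 0.09/0.343 = 0.262; AUC_ev,0→∞ = 13.48375 + 0.262 = 13.74575 mcg/mL·hr
F = (AUC_ev/D_ev)/(AUC_iv/D_iv) = (13.74575/1000)/(218.99675/250) = 0.01374575/0.875987 = 0.0157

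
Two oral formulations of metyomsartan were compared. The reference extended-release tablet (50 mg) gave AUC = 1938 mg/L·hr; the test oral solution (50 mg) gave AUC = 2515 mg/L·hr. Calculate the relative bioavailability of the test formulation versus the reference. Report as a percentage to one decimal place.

F_rel = 129.8%

F_rel = (AUC_test/D_test) / (AUC_ref/D_ref)
      = (2515/50) / (1938/50)
      = 50.3 / 38.76 = 1.2977 = 129.77%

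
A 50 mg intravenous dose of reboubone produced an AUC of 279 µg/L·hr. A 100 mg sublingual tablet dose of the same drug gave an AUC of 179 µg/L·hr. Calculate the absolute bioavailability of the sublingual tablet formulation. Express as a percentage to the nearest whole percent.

F = 32%

F = (AUC_ev / D_ev) / (AUC_iv / D_iv)
  = (179/100) / (279/50)
  = 1.79 / 5.58 = 0.3208
  = 32.08%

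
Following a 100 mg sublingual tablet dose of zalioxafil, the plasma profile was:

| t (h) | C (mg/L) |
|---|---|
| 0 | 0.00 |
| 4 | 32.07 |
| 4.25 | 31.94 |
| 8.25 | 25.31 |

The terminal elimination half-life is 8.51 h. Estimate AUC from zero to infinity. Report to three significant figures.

AUC = 497 mg/L·h

Trapezoidal AUC_0→8.25:
  [0→4]: (0.00+32.07)/2 × 4 = 64.14
  [4→4.25]: (32.07+31.94)/2 × 0.25 = 8.00125
  [4.25→8.25]: (31.94+25.31)/2 × 4 = 114.5
  Sum = 186.64125 mg/L·h
k_e = ln2 / t½ = 0.693147 / 8.51 = 0.0815 h^-1
Extrapolated tail: C_last / k_e = 25.31 / 0.0815 = 310.552
AUC_0→∞ = 186.64125 + 310.552 = 497.19325 mg/L·h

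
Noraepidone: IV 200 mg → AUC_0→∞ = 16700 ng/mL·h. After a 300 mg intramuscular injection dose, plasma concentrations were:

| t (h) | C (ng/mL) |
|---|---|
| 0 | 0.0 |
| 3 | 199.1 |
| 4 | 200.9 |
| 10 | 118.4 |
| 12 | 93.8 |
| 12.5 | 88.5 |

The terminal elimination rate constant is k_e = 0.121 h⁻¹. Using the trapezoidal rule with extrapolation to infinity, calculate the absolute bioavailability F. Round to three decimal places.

F = 0.098

Trapezoidal AUC_0→12.5 (intramuscular injection):
  [0→3]: (0.0+199.1)/2 × 3 = 298.65
  [3→4]: (199.1+200.9)/2 × 1 = 200.0
  [4→10]: (200.9+118.4)/2 × 6 = 957.9
  [10→12]: (118.4+93.8)/2 × 2 = 212.2
  [12→12.5]: (93.8+88.5)/2 × 0.5 = 45.575
  Sum = 1714.325 ng/mL·h
Tail: C_last/k_e = 88.5/0.121 = 731.405
AUC_0→∞ (intramuscular injection) = 1714.325 + 731.405 = 2445.73 ng/mL·h
F = (AUC_ev/D_ev)/(AUC_iv/D_iv) = (2445.73/300)/(16700/200) = 8.15243/83.5 = 0.0976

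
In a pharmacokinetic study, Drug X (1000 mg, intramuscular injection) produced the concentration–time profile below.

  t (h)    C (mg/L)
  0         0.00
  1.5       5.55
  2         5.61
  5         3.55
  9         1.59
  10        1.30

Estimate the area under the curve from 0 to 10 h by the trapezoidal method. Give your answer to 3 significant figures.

AUC = 32.4 mg/L·h

Trapezoidal AUC_0→10:
  [0→1.5]: (0.00+5.55)/2 × 1.5 = 4.1625
  [1.5→2]: (5.55+5.61)/2 × 0.5 = 2.79
  [2→5]: (5.61+3.55)/2 × 3 = 13.74
  [5→9]: (3.55+1.59)/2 × 4 = 10.28
  [9→10]: (1.59+1.30)/2 × 1 = 1.445
  Sum = 32.4175 mg/L·h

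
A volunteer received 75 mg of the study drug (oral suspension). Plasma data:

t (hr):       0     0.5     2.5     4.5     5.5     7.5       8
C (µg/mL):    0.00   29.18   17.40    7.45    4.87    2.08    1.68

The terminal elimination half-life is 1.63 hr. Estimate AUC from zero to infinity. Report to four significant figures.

Trapezoidal AUC_0→8:
  [0→0.5]: (0.00+29.18)/2 × 0.5 = 7.295
  [0.5→2.5]: (29.18+17.40)/2 × 2 = 46.58
  [2.5→4.5]: (17.40+7.45)/2 × 2 = 24.85
  [4.5→5.5]: (7.45+4.87)/2 × 1 = 6.16
  [5.5→7.5]: (4.87+2.08)/2 × 2 = 6.95
  [7.5→8]: (2.08+1.68)/2 × 0.5 = 0.94
  Sum = 92.775 µg/mL·hr
k_e = ln2 / t½ = 0.693147 / 1.63 = 0.4252 hr^-1
Extrapolated tail: C_last / k_e = 1.68 / 0.4252 = 3.951
AUC_0→∞ = 92.775 + 3.951 = 96.726 µg/mL·hr

AUC = 96.73 µg/mL·hr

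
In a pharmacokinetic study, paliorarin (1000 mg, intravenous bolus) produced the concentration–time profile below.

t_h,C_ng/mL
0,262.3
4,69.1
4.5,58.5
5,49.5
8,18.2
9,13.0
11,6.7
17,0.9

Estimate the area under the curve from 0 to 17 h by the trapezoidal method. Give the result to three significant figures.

Trapezoidal AUC_0→17:
  [0→4]: (262.3+69.1)/2 × 4 = 662.8
  [4→4.5]: (69.1+58.5)/2 × 0.5 = 31.9
  [4.5→5]: (58.5+49.5)/2 × 0.5 = 27.0
  [5→8]: (49.5+18.2)/2 × 3 = 101.55
  [8→9]: (18.2+13.0)/2 × 1 = 15.6
  [9→11]: (13.0+6.7)/2 × 2 = 19.7
  [11→17]: (6.7+0.9)/2 × 6 = 22.8
  Sum = 881.35 ng/mL·h

AUC = 881 ng/mL·h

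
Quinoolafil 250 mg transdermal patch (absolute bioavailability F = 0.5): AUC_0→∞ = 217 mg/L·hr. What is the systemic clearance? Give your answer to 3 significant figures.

CL = 0.576 L/hr

CL = F × Dose / AUC_0→∞
   = 0.5 × 250 / 217 = 0.576037 L/hr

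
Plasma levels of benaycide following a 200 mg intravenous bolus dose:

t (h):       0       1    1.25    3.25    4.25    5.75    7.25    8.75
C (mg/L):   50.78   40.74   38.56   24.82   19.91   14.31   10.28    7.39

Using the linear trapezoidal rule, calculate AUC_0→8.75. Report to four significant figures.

Trapezoidal AUC_0→8.75:
  [0→1]: (50.78+40.74)/2 × 1 = 45.76
  [1→1.25]: (40.74+38.56)/2 × 0.25 = 9.9125
  [1.25→3.25]: (38.56+24.82)/2 × 2 = 63.38
  [3.25→4.25]: (24.82+19.91)/2 × 1 = 22.365
  [4.25→5.75]: (19.91+14.31)/2 × 1.5 = 25.665
  [5.75→7.25]: (14.31+10.28)/2 × 1.5 = 18.4425
  [7.25→8.75]: (10.28+7.39)/2 × 1.5 = 13.2525
  Sum = 198.7775 mg/L·h

AUC = 198.8 mg/L·h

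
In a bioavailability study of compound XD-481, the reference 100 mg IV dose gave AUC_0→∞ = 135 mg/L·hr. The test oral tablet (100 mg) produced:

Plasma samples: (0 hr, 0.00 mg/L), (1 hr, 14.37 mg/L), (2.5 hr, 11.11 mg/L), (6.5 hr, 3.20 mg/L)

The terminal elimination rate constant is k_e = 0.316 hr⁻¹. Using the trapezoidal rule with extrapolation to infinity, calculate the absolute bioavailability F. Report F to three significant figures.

F = 0.482

Trapezoidal AUC_0→6.5 (oral tablet):
  [0→1]: (0.00+14.37)/2 × 1 = 7.185
  [1→2.5]: (14.37+11.11)/2 × 1.5 = 19.11
  [2.5→6.5]: (11.11+3.20)/2 × 4 = 28.62
  Sum = 54.915 mg/L·hr
Tail: C_last/k_e = 3.20/0.316 = 10.127
AUC_0→∞ (oral tablet) = 54.915 + 10.127 = 65.042 mg/L·hr
F = (AUC_ev/D_ev)/(AUC_iv/D_iv) = (65.042/100)/(135/100) = 0.65042/1.35 = 0.4818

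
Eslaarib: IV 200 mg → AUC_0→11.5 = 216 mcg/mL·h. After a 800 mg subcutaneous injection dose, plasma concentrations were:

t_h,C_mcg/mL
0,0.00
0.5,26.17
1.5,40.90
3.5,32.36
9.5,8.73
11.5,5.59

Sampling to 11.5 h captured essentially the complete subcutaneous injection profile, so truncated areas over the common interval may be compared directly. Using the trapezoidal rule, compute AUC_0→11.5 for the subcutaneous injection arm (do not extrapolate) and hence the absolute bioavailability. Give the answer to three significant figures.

F = 0.290

Trapezoidal AUC_0→11.5 (subcutaneous injection):
  [0→0.5]: (0.00+26.17)/2 × 0.5 = 6.5425
  [0.5→1.5]: (26.17+40.90)/2 × 1 = 33.535
  [1.5→3.5]: (40.90+32.36)/2 × 2 = 73.26
  [3.5→9.5]: (32.36+8.73)/2 × 6 = 123.27
  [9.5→11.5]: (8.73+5.59)/2 × 2 = 14.32
  Sum = 250.9275 mcg/mL·h
F = (AUC_ev/D_ev)/(AUC_iv/D_iv) = (250.9275/800)/(216/200) = 0.313659/1.08 = 0.2904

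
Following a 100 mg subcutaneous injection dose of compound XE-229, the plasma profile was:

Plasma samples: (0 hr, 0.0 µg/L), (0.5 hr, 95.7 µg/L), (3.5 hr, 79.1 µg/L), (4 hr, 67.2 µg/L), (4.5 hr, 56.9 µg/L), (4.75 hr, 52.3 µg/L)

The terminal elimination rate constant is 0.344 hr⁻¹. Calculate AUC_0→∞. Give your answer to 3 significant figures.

Trapezoidal AUC_0→4.75:
  [0→0.5]: (0.0+95.7)/2 × 0.5 = 23.925
  [0.5→3.5]: (95.7+79.1)/2 × 3 = 262.2
  [3.5→4]: (79.1+67.2)/2 × 0.5 = 36.575
  [4→4.5]: (67.2+56.9)/2 × 0.5 = 31.025
  [4.5→4.75]: (56.9+52.3)/2 × 0.25 = 13.65
  Sum = 367.375 µg/L·hr
Extrapolated tail: C_last / k_e = 52.3 / 0.344 = 152.035
AUC_0→∞ = 367.375 + 152.035 = 519.41 µg/L·hr

AUC = 519 µg/L·hr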